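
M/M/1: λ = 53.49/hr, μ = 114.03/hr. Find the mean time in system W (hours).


W = 1/(μ−λ) = 1/(114.03 − 53.49) = 1/60.54 = 0.01652 hr

Final: 0.01652 hr


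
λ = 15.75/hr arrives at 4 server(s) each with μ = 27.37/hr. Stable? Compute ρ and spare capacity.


Total capacity cμ = 4·27.37 = 109.48/hr
ρ = λ/(cμ) = 15.75/109.48 = 0.1439
Stable ⇔ ρ < 1: YES
Spare capacity = cμ − λ = 109.48 − 15.75 = 93.73/hr

Final: ρ = 0.1439; stable; margin = 93.73/hr


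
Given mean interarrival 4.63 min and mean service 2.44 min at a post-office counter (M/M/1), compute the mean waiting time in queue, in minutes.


λ = 60/4.63 = 12.9590 /hr
μ = 60/2.44 = 24.5902 /hr
ρ = λ/μ = 12.9590/24.5902 = 0.5270
Wq = ρ/(μ−λ) = 0.5270/(24.5902−12.9590) = 0.04531 hr
In minutes: 0.04531·60 = 2.719 min

Final: 2.719 min


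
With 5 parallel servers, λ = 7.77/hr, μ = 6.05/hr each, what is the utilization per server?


ρ = λ/(cμ) = 7.77/(5·6.05) = 7.77/30.25 = 0.2569

Final: 0.2569


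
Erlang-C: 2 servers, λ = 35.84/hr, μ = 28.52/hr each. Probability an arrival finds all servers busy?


a = λ/μ = 1.2567; ρ = a/2 = 0.6283
P₀ = 0.228252 (from M/M/c formula)
C(c,a) = [a^c/(c!(1−ρ))]·P₀ = [1.57920/(2·0.3717)]·0.228252
= 2.12447·0.228252 = 0.484913

Final: 0.484913


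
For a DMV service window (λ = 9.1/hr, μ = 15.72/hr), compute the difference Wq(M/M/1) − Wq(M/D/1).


ρ = 9.1/15.72 = 0.5789
Wq(M/M/1) = ρ/(μ−λ) = 0.5789/6.62 = 0.08744 hr
Wq(M/D/1) = ρ/(2(μ−λ)) = 0.04372 hr
Savings = 0.08744 − 0.04372 = 0.04372 hr

Final: 0.04372 hr


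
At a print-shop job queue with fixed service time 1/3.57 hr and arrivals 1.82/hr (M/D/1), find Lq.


ρ = 1.82/3.57 = 0.5098
M/D/1: Lq = ρ²/(2(1−ρ)) = 0.2599/(2·0.4902) = 0.26510

Final: 0.26510


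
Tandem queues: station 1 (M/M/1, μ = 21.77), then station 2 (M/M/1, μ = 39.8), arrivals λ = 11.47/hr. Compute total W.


Each node sees arrival rate λ = 11.47/hr (tandem ⇒ throughput preserved).
W₁ = 1/(μ₁−λ) = 1/(21.77−11.47) = 0.09709 hr
W₂ = 1/(μ₂−λ) = 1/(39.8−11.47) = 0.03530 hr
W_total = W₁ + W₂ = 0.09709 + 0.03530 = 0.13239 hr

Final: 0.13239 hr


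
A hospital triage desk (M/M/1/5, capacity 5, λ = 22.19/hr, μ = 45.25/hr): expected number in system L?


ρ = 22.19/45.25 = 0.4904
L = ρ[1 − (K+1)ρ^K + Kρ^(K+1)] / [(1−ρ)(1−ρ^(K+1))]
Numerator: 0.4904·(1 − 6·0.028359 + 5·0.013907) = 0.441044
Denominator: (0.5096)·(0.986093) = 0.502526
L = 0.441044/0.502526 = 0.8777

Final: 0.8777


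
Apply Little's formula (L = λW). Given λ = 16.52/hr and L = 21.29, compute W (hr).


W = L/λ = 21.29/16.52 = 1.2887 hr

Final: 1.2887 hr


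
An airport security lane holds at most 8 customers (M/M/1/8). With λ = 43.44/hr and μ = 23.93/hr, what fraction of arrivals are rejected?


ρ = λ/μ = 43.44/23.93 = 1.8153
P_K = (1−ρ)ρ^K/(1−ρ^(K+1)) = (-0.8153·117.917142)/(1 − 214.054352)
= -96.137210/-213.054352 = 0.451233

Final: 0.451233


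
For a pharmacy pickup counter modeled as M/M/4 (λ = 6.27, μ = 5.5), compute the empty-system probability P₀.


a = λ/μ = 6.27/5.5 = 1.1400; ρ = a/c = 0.2850
Σ_{k=0}^{3} a^k/k! (terms k=0..3) = 1.00000 + 1.14000 + 0.64980 + 0.24692 = 3.03672
Tail: a^4/(4!(1−ρ)) = 1.68896/(24·0.7150) = 0.09842
P₀ = 1/(3.03672 + 0.09842) = 1/3.13515 = 0.318964

Final: 0.318964


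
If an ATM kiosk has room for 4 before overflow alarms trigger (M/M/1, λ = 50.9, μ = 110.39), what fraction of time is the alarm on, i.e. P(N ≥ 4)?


ρ = 50.9/110.39 = 0.4611
P(N ≥ n) = ρ^n = 0.4611^4 = 0.045201

Final: 0.045201


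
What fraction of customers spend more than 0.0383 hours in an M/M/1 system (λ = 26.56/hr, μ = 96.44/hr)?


W ~ Exponential(μ−λ) for M/M/1.
μ − λ = 96.44 − 26.56 = 69.8800
P(W > t) = e^{−(μ−λ)t} = e^{−2.6764} = 0.068810

Final: 0.068810


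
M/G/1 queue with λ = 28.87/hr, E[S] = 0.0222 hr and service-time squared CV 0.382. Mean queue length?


ρ = λ·E[S] = 28.87·0.0222 = 0.6409
Lq = ρ²(1+C_s²)/(2(1−ρ)) = 0.4108·(1+0.382)/(2·0.3591)
= 0.4108·1.3820/0.7182 = 0.79046

Final: 0.79046


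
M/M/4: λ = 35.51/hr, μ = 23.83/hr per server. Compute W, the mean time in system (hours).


a = 1.4901; ρ = 0.3725; P₀ = 0.223249
Lq = P₀·a^c·ρ/(c!(1−ρ)²) = 0.04340
Wq = Lq/λ = 0.04340/35.51 = 0.001222 hr
W = Wq + 1/μ = 0.001222 + 0.04196 = 0.04319 hr

Final: 0.04319 hr


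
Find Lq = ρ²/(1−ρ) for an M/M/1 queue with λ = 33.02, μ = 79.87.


ρ = 33.02/79.87 = 0.4134
Lq = ρ²/(1−ρ) = 0.1709/0.5866 = 0.2914

Final: 0.2914


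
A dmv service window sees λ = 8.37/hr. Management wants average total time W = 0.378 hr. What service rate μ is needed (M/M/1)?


W = 1/(μ−λ) ⇒ μ − λ = 1/W = 1/0.378 = 2.6455
μ = λ + 1/W = 8.37 + 2.6455 = 11.0155 per hr

Final: 11.0155 /hr


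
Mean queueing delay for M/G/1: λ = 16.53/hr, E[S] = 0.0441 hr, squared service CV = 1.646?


ρ = λ·E[S] = 16.53·0.0441 = 0.7290
E[S²] = E[S]²(1+C_s²) = 0.0441²·(1+1.646) = 0.005146
Wq = λ·E[S²]/(2(1−ρ)) = 16.53·0.005146/(2·0.2710) = 0.15693 hr

Final: 0.15693 hr


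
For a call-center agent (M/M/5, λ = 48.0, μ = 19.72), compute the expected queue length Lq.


a = λ/μ = 2.4341; ρ = a/5 = 0.4868
P₀ = 0.085837
Lq = P₀·a^c·ρ / (c!·(1−ρ)²) = 0.085837·85.44204·0.4868/(120·0.26336)
= 0.11297

Final: 0.11297


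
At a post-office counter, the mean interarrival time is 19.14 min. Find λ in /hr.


λ = 1/(interarrival time) in consistent units.
1 hour = 60 min, so λ = 60/19.14 = 3.1348 per hour

Final: 3.1348 /hr


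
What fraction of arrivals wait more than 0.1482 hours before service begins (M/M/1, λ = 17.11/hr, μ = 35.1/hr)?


ρ = 17.11/35.1 = 0.4875
P(Wq > t) = ρ·e^{−(μ−λ)t} = 0.4875·e^{−2.6661}
= 0.4875·0.069522 = 0.033889

Final: 0.033889


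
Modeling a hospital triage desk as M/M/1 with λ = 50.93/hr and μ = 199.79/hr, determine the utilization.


ρ = λ/μ = 50.93/199.79 = 0.2549

Final: 0.2549


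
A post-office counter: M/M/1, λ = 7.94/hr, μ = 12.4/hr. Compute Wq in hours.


ρ = 7.94/12.4 = 0.6403
Wq = ρ/(μ−λ) = 0.6403/(12.4 − 7.94) = 0.6403/4.46 = 0.1436 hr

Final: 0.1436 hr


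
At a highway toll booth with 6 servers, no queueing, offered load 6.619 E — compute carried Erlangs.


B(6,6.619) = 0.306952 (Erlang-B)
Carried load = a(1 − B) = 6.619·(1 − 0.306952) = 6.619·0.693048 = 4.5873 E

Final: 4.5873 Erlangs


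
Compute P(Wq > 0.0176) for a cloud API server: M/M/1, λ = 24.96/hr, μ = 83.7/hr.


ρ = 24.96/83.7 = 0.2982
P(Wq > t) = ρ·e^{−(μ−λ)t} = 0.2982·e^{−1.0338}
= 0.2982·0.355644 = 0.106056

Final: 0.106056


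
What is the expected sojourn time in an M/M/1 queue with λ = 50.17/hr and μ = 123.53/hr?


W = 1/(μ−λ) = 1/(123.53 − 50.17) = 1/73.36 = 0.01363 hr

Final: 0.01363 hr


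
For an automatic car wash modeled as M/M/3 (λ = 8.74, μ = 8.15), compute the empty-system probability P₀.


a = λ/μ = 8.74/8.15 = 1.0724; ρ = a/c = 0.3575
Σ_{k=0}^{2} a^k/k! (terms k=0..2) = 1.00000 + 1.07239 + 0.57501 = 2.64741
Tail: a^3/(3!(1−ρ)) = 1.23328/(6·0.6425) = 0.31990
P₀ = 1/(2.64741 + 0.31990) = 1/2.96730 = 0.337006

Final: 0.337006


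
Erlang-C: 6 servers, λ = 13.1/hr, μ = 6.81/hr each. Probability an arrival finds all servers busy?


a = λ/μ = 1.9236; ρ = a/6 = 0.3206
P₀ = 0.145904 (from M/M/c formula)
C(c,a) = [a^c/(c!(1−ρ))]·P₀ = [50.66932/(720·0.6794)]·0.145904
= 0.10358·0.145904 = 0.015113

Final: 0.015113


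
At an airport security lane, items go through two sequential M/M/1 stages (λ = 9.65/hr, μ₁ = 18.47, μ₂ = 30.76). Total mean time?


Each node sees arrival rate λ = 9.65/hr (tandem ⇒ throughput preserved).
W₁ = 1/(μ₁−λ) = 1/(18.47−9.65) = 0.11338 hr
W₂ = 1/(μ₂−λ) = 1/(30.76−9.65) = 0.04737 hr
W_total = W₁ + W₂ = 0.11338 + 0.04737 = 0.16075 hr

Final: 0.16075 hr


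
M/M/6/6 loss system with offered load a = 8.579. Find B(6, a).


B(c,a) = (a^c/c!) / Σ_{k=0}^{c} a^k/k!
a^6/6! = 553.716558
Σ terms (k=0..6): 1.00000 + 8.57900 + 36.79962 + 105.23465 + 225.70201 + 387.25951 + 553.71656 = 1318.291349
B = 553.716558/1318.291349 = 0.420026

Final: 0.420026


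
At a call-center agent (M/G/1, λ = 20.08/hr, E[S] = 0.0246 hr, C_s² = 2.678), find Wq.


ρ = λ·E[S] = 20.08·0.0246 = 0.4940
E[S²] = E[S]²(1+C_s²) = 0.0246²·(1+2.678) = 0.002226
Wq = λ·E[S²]/(2(1−ρ)) = 20.08·0.002226/(2·0.5060) = 0.04416 hr

Final: 0.04416 hr


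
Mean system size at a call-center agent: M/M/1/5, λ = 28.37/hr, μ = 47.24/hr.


ρ = 28.37/47.24 = 0.6006
L = ρ[1 − (K+1)ρ^K + Kρ^(K+1)] / [(1−ρ)(1−ρ^(K+1))]
Numerator: 0.6006·(1 − 6·0.078117 + 5·0.046913) = 0.459939
Denominator: (0.3994)·(0.953087) = 0.380710
L = 0.459939/0.380710 = 1.2081

Final: 1.2081


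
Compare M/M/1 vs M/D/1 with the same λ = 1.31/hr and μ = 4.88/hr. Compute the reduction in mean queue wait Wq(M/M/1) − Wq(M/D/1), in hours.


ρ = 1.31/4.88 = 0.2684
Wq(M/M/1) = ρ/(μ−λ) = 0.2684/3.57 = 0.07519 hr
Wq(M/D/1) = ρ/(2(μ−λ)) = 0.03760 hr
Savings = 0.07519 − 0.03760 = 0.03760 hr

Final: 0.03760 hr


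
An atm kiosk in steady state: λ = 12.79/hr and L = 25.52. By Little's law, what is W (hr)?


W = L/λ = 25.52/12.79 = 1.9953 hr

Final: 1.9953 hr


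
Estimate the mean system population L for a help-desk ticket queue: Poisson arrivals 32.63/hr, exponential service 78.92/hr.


ρ = λ/μ = 32.63/78.92 = 0.4135
L = ρ/(1−ρ) = 0.4135/(1 − 0.4135) = 0.4135/0.5865 = 0.7049

Final: 0.7049


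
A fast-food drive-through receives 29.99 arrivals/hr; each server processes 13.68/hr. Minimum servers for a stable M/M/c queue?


Stability requires cμ > λ ⇔ c > λ/μ.
λ/μ = 29.99/13.68 = 2.1923
Minimum integer c = ⌊2.1923⌋ + 1 = 3
Check: 3·13.68 = 41.04 > 29.99, while 2·13.68 = 27.36 ≤ 29.99

Final: 3 servers


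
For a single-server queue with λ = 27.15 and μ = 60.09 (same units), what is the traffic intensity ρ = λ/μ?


ρ = λ/μ = 27.15/60.09 = 0.4518

Final: 0.4518


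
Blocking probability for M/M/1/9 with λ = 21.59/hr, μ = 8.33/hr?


ρ = λ/μ = 21.59/8.33 = 2.5918
P_K = (1−ρ)ρ^K/(1−ρ^(K+1)) = (-1.5918·5277.992495)/(1 − 13679.694834)
= -8401.702339/-13678.694834 = 0.614218

Final: 0.614218


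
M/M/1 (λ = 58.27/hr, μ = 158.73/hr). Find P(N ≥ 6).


ρ = 58.27/158.73 = 0.3671
P(N ≥ n) = ρ^n = 0.3671^6 = 0.002447

Final: 0.002447


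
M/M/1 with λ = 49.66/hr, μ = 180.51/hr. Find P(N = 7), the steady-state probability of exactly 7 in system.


ρ = 49.66/180.51 = 0.2751
P_n = (1−ρ)·ρ^n = (1 − 0.2751)·0.2751^7 = 0.7249·0.0001193 = 0.00008646

Final: 0.00008646


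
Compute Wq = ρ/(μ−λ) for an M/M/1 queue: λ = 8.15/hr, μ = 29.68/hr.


ρ = 8.15/29.68 = 0.2746
Wq = ρ/(μ−λ) = 0.2746/(29.68 − 8.15) = 0.2746/21.53 = 0.01275 hr

Final: 0.01275 hr


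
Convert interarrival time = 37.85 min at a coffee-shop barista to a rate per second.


λ = 1/(interarrival time) in consistent units.
1 second = 0.0166667 min, so λ = 0.0166667/37.85 = 0.0004403 per second

Final: 0.0004403 /sec


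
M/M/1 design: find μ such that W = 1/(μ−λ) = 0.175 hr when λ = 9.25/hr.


W = 1/(μ−λ) ⇒ μ − λ = 1/W = 1/0.175 = 5.7143
μ = λ + 1/W = 9.25 + 5.7143 = 14.9643 per hr

Final: 14.9643 /hr


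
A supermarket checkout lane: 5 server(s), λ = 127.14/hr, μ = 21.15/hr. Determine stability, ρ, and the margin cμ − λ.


Total capacity cμ = 5·21.15 = 105.75/hr
ρ = λ/(cμ) = 127.14/105.75 = 1.2023
Stable ⇔ ρ < 1: NO
Spare capacity = cμ − λ = 105.75 − 127.14 = -21.39/hr

Final: ρ = 1.2023; unstable; margin = -21.39/hr


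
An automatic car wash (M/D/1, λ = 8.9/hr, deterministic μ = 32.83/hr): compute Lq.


ρ = 8.9/32.83 = 0.2711
M/D/1: Lq = ρ²/(2(1−ρ)) = 0.07349/(2·0.7289) = 0.05041

Final: 0.05041


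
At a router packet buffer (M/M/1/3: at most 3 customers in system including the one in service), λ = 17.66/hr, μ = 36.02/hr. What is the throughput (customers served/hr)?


ρ = 0.4903; P_K = (1−ρ)ρ^3/(1−ρ^4) = 0.063756
λ_eff = λ(1 − P_K) = 17.66·(1 − 0.063756) = 17.66·0.936244 = 16.5341 /hr

Final: 16.5341 /hr


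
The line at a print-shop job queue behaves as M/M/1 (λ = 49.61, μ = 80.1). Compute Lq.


ρ = 49.61/80.1 = 0.6194
Lq = ρ²/(1−ρ) = 0.3836/0.3806 = 1.0077

Final: 1.0077


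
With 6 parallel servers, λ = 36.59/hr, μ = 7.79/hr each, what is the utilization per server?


ρ = λ/(cμ) = 36.59/(6·7.79) = 36.59/46.74 = 0.7828

Final: 0.7828


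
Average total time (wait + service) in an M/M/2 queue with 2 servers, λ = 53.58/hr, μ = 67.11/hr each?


a = 0.7984; ρ = 0.3992; P₀ = 0.429393
Lq = P₀·a^c·ρ/(c!(1−ρ)²) = 0.15135
Wq = Lq/λ = 0.15135/53.58 = 0.002825 hr
W = Wq + 1/μ = 0.002825 + 0.01490 = 0.01773 hr

Final: 0.01773 hr


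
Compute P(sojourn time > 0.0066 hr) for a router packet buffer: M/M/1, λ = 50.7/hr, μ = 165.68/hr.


W ~ Exponential(μ−λ) for M/M/1.
μ − λ = 165.68 − 50.7 = 114.9800
P(W > t) = e^{−(μ−λ)t} = e^{−0.7589} = 0.468196

Final: 0.468196


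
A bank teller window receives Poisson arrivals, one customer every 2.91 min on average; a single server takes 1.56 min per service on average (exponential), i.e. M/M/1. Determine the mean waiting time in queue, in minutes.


λ = 60/2.91 = 20.6186 /hr
μ = 60/1.56 = 38.4615 /hr
ρ = λ/μ = 20.6186/38.4615 = 0.5361
Wq = ρ/(μ−λ) = 0.5361/(38.4615−20.6186) = 0.03004 hr
In minutes: 0.03004·60 = 1.803 min

Final: 1.803 min


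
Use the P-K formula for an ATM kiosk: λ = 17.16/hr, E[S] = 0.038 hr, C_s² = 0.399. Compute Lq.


ρ = λ·E[S] = 17.16·0.038 = 0.6521
Lq = ρ²(1+C_s²)/(2(1−ρ)) = 0.4252·(1+0.399)/(2·0.3479)
= 0.4252·1.3990/0.6958 = 0.85489

Final: 0.85489


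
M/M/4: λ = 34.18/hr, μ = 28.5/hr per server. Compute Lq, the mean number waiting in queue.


a = λ/μ = 1.1993; ρ = a/4 = 0.2998
P₀ = 0.300385
Lq = P₀·a^c·ρ / (c!·(1−ρ)²) = 0.300385·2.06875·0.2998/(24·0.49025)
= 0.01584

Final: 0.01584


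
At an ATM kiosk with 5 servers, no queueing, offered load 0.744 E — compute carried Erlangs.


B(5,0.744) = 0.0009029 (Erlang-B)
Carried load = a(1 − B) = 0.744·(1 − 0.0009029) = 0.744·0.999097 = 0.7433 E

Final: 0.7433 Erlangs


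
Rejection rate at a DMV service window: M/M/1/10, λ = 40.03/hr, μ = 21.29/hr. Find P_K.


ρ = λ/μ = 40.03/21.29 = 1.8802
P_K = (1−ρ)ρ^K/(1−ρ^(K+1)) = (-0.8802·552.203667)/(1 − 1038.267394)
= -486.063726/-1037.267394 = 0.468600

Final: 0.468600


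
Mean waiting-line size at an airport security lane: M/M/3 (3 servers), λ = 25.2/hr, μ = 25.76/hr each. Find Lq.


a = λ/μ = 0.9783; ρ = a/3 = 0.3261
P₀ = 0.371984
Lq = P₀·a^c·ρ / (c!·(1−ρ)²) = 0.371984·0.93619·0.3261/(6·0.45416)
= 0.04167

Final: 0.04167


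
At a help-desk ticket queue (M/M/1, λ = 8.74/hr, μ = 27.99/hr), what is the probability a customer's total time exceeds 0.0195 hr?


W ~ Exponential(μ−λ) for M/M/1.
μ − λ = 27.99 − 8.74 = 19.2500
P(W > t) = e^{−(μ−λ)t} = e^{−0.3754} = 0.687032

Final: 0.687032


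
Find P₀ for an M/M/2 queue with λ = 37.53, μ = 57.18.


a = λ/μ = 37.53/57.18 = 0.6563; ρ = a/c = 0.3282
Σ_{k=0}^{1} a^k/k! (terms k=0..1) = 1.00000 + 0.65635 = 1.65635
Tail: a^2/(2!(1−ρ)) = 0.43079/(2·0.6718) = 0.32061
P₀ = 1/(1.65635 + 0.32061) = 1/1.97696 = 0.505827

Final: 0.505827


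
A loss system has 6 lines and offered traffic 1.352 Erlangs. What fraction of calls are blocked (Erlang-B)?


B(c,a) = (a^c/c!) / Σ_{k=0}^{c} a^k/k!
a^6/6! = 0.008483
Σ terms (k=0..6): 1.00000 + 1.35200 + 0.91395 + 0.41189 + 0.13922 + 0.03764 + 0.008483 = 3.863185
B = 0.008483/3.863185 = 0.002196

Final: 0.002196


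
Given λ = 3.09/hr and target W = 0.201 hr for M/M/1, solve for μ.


W = 1/(μ−λ) ⇒ μ − λ = 1/W = 1/0.201 = 4.9751
μ = λ + 1/W = 3.09 + 4.9751 = 8.0651 per hr

Final: 8.0651 /hr


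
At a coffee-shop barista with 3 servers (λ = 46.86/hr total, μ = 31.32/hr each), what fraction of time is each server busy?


ρ = λ/(cμ) = 46.86/(3·31.32) = 46.86/93.96 = 0.4987

Final: 0.4987


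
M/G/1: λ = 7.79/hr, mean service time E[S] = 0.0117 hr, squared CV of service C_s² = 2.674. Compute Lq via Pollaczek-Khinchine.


ρ = λ·E[S] = 7.79·0.0117 = 0.09114
Lq = ρ²(1+C_s²)/(2(1−ρ)) = 0.008307·(1+2.674)/(2·0.9089)
= 0.008307·3.6740/1.8177 = 0.01679

Final: 0.01679


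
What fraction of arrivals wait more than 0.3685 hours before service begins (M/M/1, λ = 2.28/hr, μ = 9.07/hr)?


ρ = 2.28/9.07 = 0.2514
P(Wq > t) = ρ·e^{−(μ−λ)t} = 0.2514·e^{−2.5021}
= 0.2514·0.081912 = 0.020591

Final: 0.020591


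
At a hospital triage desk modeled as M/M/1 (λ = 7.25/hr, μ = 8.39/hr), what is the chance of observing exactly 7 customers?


ρ = 7.25/8.39 = 0.8641
P_n = (1−ρ)·ρ^n = (1 − 0.8641)·0.8641^7 = 0.1359·0.359776 = 0.048885

Final: 0.048885


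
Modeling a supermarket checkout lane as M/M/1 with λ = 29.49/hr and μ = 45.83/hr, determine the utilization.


ρ = λ/μ = 29.49/45.83 = 0.6435

Final: 0.6435


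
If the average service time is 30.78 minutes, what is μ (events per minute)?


μ = 1/(service time) in consistent units.
1 minute = 1 min, so μ = 1/30.78 = 0.03249 per minute

Final: 0.03249 /min


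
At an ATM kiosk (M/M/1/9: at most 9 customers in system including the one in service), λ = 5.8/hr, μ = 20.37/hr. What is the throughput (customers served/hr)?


ρ = 0.2847; P_K = (1−ρ)ρ^9/(1−ρ^10) = 0.000008798
λ_eff = λ(1 − P_K) = 5.8·(1 − 0.000008798) = 5.8·0.999991 = 5.7999 /hr

Final: 5.7999 /hr


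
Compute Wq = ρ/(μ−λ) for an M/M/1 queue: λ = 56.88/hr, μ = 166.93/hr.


ρ = 56.88/166.93 = 0.3407
Wq = ρ/(μ−λ) = 0.3407/(166.93 − 56.88) = 0.3407/110.05 = 0.003096 hr

Final: 0.003096 hr


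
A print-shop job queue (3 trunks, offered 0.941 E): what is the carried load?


B(3,0.941) = 0.055051 (Erlang-B)
Carried load = a(1 − B) = 0.941·(1 − 0.055051) = 0.941·0.944949 = 0.8892 E

Final: 0.8892 Erlangs


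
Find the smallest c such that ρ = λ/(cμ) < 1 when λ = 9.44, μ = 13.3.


Stability requires cμ > λ ⇔ c > λ/μ.
λ/μ = 9.44/13.3 = 0.7098
Minimum integer c = ⌊0.7098⌋ + 1 = 1
Check: 1·13.3 = 13.30 > 9.44, while 0·13.3 = 0.00 ≤ 9.44

Final: 1 servers


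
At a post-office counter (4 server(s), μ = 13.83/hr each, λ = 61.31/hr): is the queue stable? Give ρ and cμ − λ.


Total capacity cμ = 4·13.83 = 55.32/hr
ρ = λ/(cμ) = 61.31/55.32 = 1.1083
Stable ⇔ ρ < 1: NO
Spare capacity = cμ − λ = 55.32 − 61.31 = -5.99/hr

Final: ρ = 1.1083; unstable; margin = -5.99/hr


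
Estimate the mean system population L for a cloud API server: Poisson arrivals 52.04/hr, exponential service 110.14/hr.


ρ = λ/μ = 52.04/110.14 = 0.4725
L = ρ/(1−ρ) = 0.4725/(1 − 0.4725) = 0.4725/0.5275 = 0.8957

Final: 0.8957


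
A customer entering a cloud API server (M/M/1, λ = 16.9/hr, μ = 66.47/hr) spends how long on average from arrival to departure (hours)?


W = 1/(μ−λ) = 1/(66.47 − 16.9) = 1/49.57 = 0.02017 hr

Final: 0.02017 hr


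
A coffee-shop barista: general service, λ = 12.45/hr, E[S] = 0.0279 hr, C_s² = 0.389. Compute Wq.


ρ = λ·E[S] = 12.45·0.0279 = 0.3474
E[S²] = E[S]²(1+C_s²) = 0.0279²·(1+0.389) = 0.001081
Wq = λ·E[S²]/(2(1−ρ)) = 12.45·0.001081/(2·0.6526) = 0.01031 hr

Final: 0.01031 hr


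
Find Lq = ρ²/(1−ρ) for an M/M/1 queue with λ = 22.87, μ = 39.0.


ρ = 22.87/39.0 = 0.5864
Lq = ρ²/(1−ρ) = 0.3439/0.4136 = 0.8314

Final: 0.8314


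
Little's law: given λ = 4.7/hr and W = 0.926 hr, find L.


L = λW = 4.7·0.926 = 4.3522

Final: 4.3522


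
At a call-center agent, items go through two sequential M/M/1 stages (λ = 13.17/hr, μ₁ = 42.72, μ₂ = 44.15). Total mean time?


Each node sees arrival rate λ = 13.17/hr (tandem ⇒ throughput preserved).
W₁ = 1/(μ₁−λ) = 1/(42.72−13.17) = 0.03384 hr
W₂ = 1/(μ₂−λ) = 1/(44.15−13.17) = 0.03228 hr
W_total = W₁ + W₂ = 0.03384 + 0.03228 = 0.06612 hr

Final: 0.06612 hr


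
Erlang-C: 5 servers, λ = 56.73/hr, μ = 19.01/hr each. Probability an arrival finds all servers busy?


a = λ/μ = 2.9842; ρ = a/5 = 0.5968
P₀ = 0.047477 (from M/M/c formula)
C(c,a) = [a^c/(c!(1−ρ))]·P₀ = [236.67552/(120·0.4032)]·0.047477
= 4.89214·0.047477 = 0.232262

Final: 0.232262


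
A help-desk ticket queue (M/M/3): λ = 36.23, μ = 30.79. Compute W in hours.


a = 1.1767; ρ = 0.3922; P₀ = 0.301592
Lq = P₀·a^c·ρ/(c!(1−ρ)²) = 0.08696
Wq = Lq/λ = 0.08696/36.23 = 0.002400 hr
W = Wq + 1/μ = 0.002400 + 0.03248 = 0.03488 hr

Final: 0.03488 hr


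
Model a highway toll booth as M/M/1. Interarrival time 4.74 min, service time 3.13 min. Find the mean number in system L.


λ = 60/4.74 = 12.6582 /hr
μ = 60/3.13 = 19.1693 /hr
ρ = λ/μ = 12.6582/19.1693 = 0.6603
L = ρ/(1−ρ) = 0.6603/0.3397 = 1.9441

Final: 1.9441


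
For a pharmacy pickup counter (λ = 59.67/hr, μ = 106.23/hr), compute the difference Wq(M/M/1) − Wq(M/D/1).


ρ = 59.67/106.23 = 0.5617
Wq(M/M/1) = ρ/(μ−λ) = 0.5617/46.56 = 0.01206 hr
Wq(M/D/1) = ρ/(2(μ−λ)) = 0.006032 hr
Savings = 0.01206 − 0.006032 = 0.006032 hr

Final: 0.006032 hr


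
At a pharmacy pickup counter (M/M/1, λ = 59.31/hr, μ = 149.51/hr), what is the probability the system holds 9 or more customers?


ρ = 59.31/149.51 = 0.3967
P(N ≥ n) = ρ^n = 0.3967^9 = 0.0002433

Final: 0.0002433


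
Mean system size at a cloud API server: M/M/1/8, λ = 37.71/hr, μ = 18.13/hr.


ρ = 37.71/18.13 = 2.0800
L = ρ[1 − (K+1)ρ^K + Kρ^(K+1)] / [(1−ρ)(1−ρ^(K+1))]
Numerator: 2.0800·(1 − 9·350.323948 + 8·728.666083) = 5568.960237
Denominator: (-1.0800)·(-727.666083) = 785.863315
L = 5568.960237/785.863315 = 7.0864

Final: 7.0864


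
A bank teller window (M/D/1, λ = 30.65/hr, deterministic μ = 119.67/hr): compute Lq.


ρ = 30.65/119.67 = 0.2561
M/D/1: Lq = ρ²/(2(1−ρ)) = 0.06560/(2·0.7439) = 0.04409

Final: 0.04409


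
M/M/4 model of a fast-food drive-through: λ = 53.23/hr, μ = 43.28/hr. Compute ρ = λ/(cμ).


ρ = λ/(cμ) = 53.23/(4·43.28) = 53.23/173.12 = 0.3075

Final: 0.3075


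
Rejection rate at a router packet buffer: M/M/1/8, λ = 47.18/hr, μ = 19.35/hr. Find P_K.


ρ = λ/μ = 47.18/19.35 = 2.4382
P_K = (1−ρ)ρ^K/(1−ρ^(K+1)) = (-1.4382·1249.153294)/(1 − 3045.739143)
= -1796.585849/-3044.739143 = 0.590062

Final: 0.590062


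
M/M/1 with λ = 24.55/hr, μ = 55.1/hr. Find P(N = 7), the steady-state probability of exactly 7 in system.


ρ = 24.55/55.1 = 0.4456
P_n = (1−ρ)·ρ^n = (1 − 0.4456)·0.4456^7 = 0.5544·0.003486 = 0.001933

Final: 0.001933


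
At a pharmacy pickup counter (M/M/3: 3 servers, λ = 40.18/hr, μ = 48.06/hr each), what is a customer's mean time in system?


a = 0.8360; ρ = 0.2787; P₀ = 0.430934
Lq = P₀·a^c·ρ/(c!(1−ρ)²) = 0.02248
Wq = Lq/λ = 0.02248/40.18 = 0.0005595 hr
W = Wq + 1/μ = 0.0005595 + 0.02081 = 0.02137 hr

Final: 0.02137 hr


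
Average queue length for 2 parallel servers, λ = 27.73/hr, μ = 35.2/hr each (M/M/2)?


a = λ/μ = 0.7878; ρ = a/2 = 0.3939
P₀ = 0.434831
Lq = P₀·a^c·ρ / (c!·(1−ρ)²) = 0.434831·0.62060·0.3939/(2·0.36737)
= 0.14467

Final: 0.14467


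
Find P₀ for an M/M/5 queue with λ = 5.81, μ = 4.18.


a = λ/μ = 5.81/4.18 = 1.3900; ρ = a/c = 0.2780
Σ_{k=0}^{4} a^k/k! (terms k=0..4) = 1.00000 + 1.38995 + 0.96598 + 0.44756 + 0.15552 = 3.95901
Tail: a^5/(5!(1−ρ)) = 5.18799/(120·0.7220) = 0.05988
P₀ = 1/(3.95901 + 0.05988) = 1/4.01889 = 0.248825

Final: 0.248825


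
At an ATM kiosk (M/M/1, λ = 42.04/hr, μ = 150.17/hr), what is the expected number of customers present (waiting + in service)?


ρ = λ/μ = 42.04/150.17 = 0.2799
L = ρ/(1−ρ) = 0.2799/(1 − 0.2799) = 0.2799/0.7201 = 0.3888

Final: 0.3888


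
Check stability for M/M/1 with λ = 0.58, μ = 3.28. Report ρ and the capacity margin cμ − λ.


Total capacity cμ = 1·3.28 = 3.28/hr
ρ = λ/(cμ) = 0.58/3.28 = 0.1768
Stable ⇔ ρ < 1: YES
Spare capacity = cμ − λ = 3.28 − 0.58 = 2.70/hr

Final: ρ = 0.1768; stable; margin = 2.70/hr


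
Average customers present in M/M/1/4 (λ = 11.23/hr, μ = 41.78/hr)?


ρ = 11.23/41.78 = 0.2688
L = ρ[1 − (K+1)ρ^K + Kρ^(K+1)] / [(1−ρ)(1−ρ^(K+1))]
Numerator: 0.2688·(1 − 5·0.005220 + 4·0.001403) = 0.263282
Denominator: (0.7312)·(0.998597) = 0.730185
L = 0.263282/0.730185 = 0.3606

Final: 0.3606


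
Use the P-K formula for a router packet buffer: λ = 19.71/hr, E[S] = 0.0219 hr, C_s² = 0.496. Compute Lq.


ρ = λ·E[S] = 19.71·0.0219 = 0.4316
Lq = ρ²(1+C_s²)/(2(1−ρ)) = 0.1863·(1+0.496)/(2·0.5684)
= 0.1863·1.4960/1.1367 = 0.24521

Final: 0.24521


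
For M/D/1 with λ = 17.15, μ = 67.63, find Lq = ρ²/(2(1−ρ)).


ρ = 17.15/67.63 = 0.2536
M/D/1: Lq = ρ²/(2(1−ρ)) = 0.06431/(2·0.7464) = 0.04308

Final: 0.04308


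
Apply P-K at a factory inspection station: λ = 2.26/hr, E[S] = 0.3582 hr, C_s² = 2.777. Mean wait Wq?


ρ = λ·E[S] = 2.26·0.3582 = 0.8095
E[S²] = E[S]²(1+C_s²) = 0.3582²·(1+2.777) = 0.484616
Wq = λ·E[S²]/(2(1−ρ)) = 2.26·0.484616/(2·0.1905) = 2.87511 hr

Final: 2.87511 hr


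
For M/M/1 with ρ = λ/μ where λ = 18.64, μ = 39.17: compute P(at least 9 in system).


ρ = 18.64/39.17 = 0.4759
P(N ≥ n) = ρ^n = 0.4759^9 = 0.001252

Final: 0.001252


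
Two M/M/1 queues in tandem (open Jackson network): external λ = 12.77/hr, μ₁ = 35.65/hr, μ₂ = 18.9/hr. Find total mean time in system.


Each node sees arrival rate λ = 12.77/hr (tandem ⇒ throughput preserved).
W₁ = 1/(μ₁−λ) = 1/(35.65−12.77) = 0.04371 hr
W₂ = 1/(μ₂−λ) = 1/(18.9−12.77) = 0.16313 hr
W_total = W₁ + W₂ = 0.04371 + 0.16313 = 0.20684 hr

Final: 0.20684 hr


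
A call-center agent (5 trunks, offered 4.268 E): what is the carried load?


B(5,4.268) = 0.222837 (Erlang-B)
Carried load = a(1 − B) = 4.268·(1 − 0.222837) = 4.268·0.777163 = 3.3169 E

Final: 3.3169 Erlangs


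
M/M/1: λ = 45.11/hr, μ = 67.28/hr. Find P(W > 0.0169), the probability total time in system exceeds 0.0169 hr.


W ~ Exponential(μ−λ) for M/M/1.
μ − λ = 67.28 − 45.11 = 22.1700
P(W > t) = e^{−(μ−λ)t} = e^{−0.3747} = 0.687514

Final: 0.687514


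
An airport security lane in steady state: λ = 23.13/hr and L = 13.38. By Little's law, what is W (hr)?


W = L/λ = 13.38/23.13 = 0.5785 hr

Final: 0.5785 hr


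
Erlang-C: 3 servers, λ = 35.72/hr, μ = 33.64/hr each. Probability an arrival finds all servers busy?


a = λ/μ = 1.0618; ρ = a/3 = 0.3539
P₀ = 0.340783 (from M/M/c formula)
C(c,a) = [a^c/(c!(1−ρ))]·P₀ = [1.19720/(6·0.6461)]·0.340783
= 0.30885·0.340783 = 0.105250

Final: 0.105250


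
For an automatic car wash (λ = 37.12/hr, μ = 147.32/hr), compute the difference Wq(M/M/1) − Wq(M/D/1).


ρ = 37.12/147.32 = 0.2520
Wq(M/M/1) = ρ/(μ−λ) = 0.2520/110.20 = 0.002286 hr
Wq(M/D/1) = ρ/(2(μ−λ)) = 0.001143 hr
Savings = 0.002286 − 0.001143 = 0.001143 hr

Final: 0.001143 hr


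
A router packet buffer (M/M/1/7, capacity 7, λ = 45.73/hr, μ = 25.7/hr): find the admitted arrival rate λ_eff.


ρ = 1.7794; P_K = (1−ρ)ρ^7/(1−ρ^8) = 0.442408
λ_eff = λ(1 − P_K) = 45.73·(1 − 0.442408) = 45.73·0.557592 = 25.4987 /hr

Final: 25.4987 /hr


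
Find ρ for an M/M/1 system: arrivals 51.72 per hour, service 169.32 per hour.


ρ = λ/μ = 51.72/169.32 = 0.3055

Final: 0.3055


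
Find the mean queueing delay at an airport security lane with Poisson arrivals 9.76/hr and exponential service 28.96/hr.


ρ = 9.76/28.96 = 0.3370
Wq = ρ/(μ−λ) = 0.3370/(28.96 − 9.76) = 0.3370/19.20 = 0.01755 hr

Final: 0.01755 hr


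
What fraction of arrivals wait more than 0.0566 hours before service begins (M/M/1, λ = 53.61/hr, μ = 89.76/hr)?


ρ = 53.61/89.76 = 0.5973
P(Wq > t) = ρ·e^{−(μ−λ)t} = 0.5973·e^{−2.0461}
= 0.5973·0.129239 = 0.077189

Final: 0.077189


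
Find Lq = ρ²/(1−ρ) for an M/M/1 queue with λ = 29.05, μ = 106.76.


ρ = 29.05/106.76 = 0.2721
Lq = ρ²/(1−ρ) = 0.07404/0.7279 = 0.1017

Final: 0.1017


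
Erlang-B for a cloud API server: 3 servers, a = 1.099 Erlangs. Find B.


B(c,a) = (a^c/c!) / Σ_{k=0}^{c} a^k/k!
a^3/3! = 0.221229
Σ terms (k=0..3): 1.00000 + 1.09900 + 0.60390 + 0.22123 = 2.924129
B = 0.221229/2.924129 = 0.075656

Final: 0.075656


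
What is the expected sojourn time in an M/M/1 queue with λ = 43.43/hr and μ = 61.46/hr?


W = 1/(μ−λ) = 1/(61.46 − 43.43) = 1/18.03 = 0.05546 hr

Final: 0.05546 hr


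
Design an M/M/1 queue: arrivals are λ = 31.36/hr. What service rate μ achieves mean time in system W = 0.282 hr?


W = 1/(μ−λ) ⇒ μ − λ = 1/W = 1/0.282 = 3.5461
μ = λ + 1/W = 31.36 + 3.5461 = 34.9061 per hr

Final: 34.9061 /hr


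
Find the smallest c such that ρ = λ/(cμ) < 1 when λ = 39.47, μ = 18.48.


Stability requires cμ > λ ⇔ c > λ/μ.
λ/μ = 39.47/18.48 = 2.1358
Minimum integer c = ⌊2.1358⌋ + 1 = 3
Check: 3·18.48 = 55.44 > 39.47, while 2·18.48 = 36.96 ≤ 39.47

Final: 3 servers


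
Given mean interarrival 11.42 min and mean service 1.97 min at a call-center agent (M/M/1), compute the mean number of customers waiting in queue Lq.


λ = 60/11.42 = 5.2539 /hr
μ = 60/1.97 = 30.4569 /hr
ρ = λ/μ = 5.2539/30.4569 = 0.1725
Lq = ρ²/(1−ρ) = 0.02976/0.8275 = 0.03596

Final: 0.03596


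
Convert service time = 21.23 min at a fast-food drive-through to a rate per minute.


μ = 1/(service time) in consistent units.
1 minute = 1 min, so μ = 1/21.23 = 0.04710 per minute

Final: 0.04710 /min


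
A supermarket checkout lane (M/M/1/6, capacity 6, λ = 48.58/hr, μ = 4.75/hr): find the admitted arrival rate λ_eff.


ρ = 10.2274; P_K = (1−ρ)ρ^6/(1−ρ^7) = 0.902223
λ_eff = λ(1 − P_K) = 48.58·(1 − 0.902223) = 48.58·0.097777 = 4.7500 /hr

Final: 4.7500 /hr


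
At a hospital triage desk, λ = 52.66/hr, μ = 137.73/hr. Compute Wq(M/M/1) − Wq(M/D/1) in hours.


ρ = 52.66/137.73 = 0.3823
Wq(M/M/1) = ρ/(μ−λ) = 0.3823/85.07 = 0.004494 hr
Wq(M/D/1) = ρ/(2(μ−λ)) = 0.002247 hr
Savings = 0.004494 − 0.002247 = 0.002247 hr

Final: 0.002247 hr


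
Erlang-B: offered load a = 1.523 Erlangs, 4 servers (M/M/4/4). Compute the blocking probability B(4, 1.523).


B(c,a) = (a^c/c!) / Σ_{k=0}^{c} a^k/k!
a^4/4! = 0.224176
Σ terms (k=0..4): 1.00000 + 1.52300 + 1.15976 + 0.58877 + 0.22418 = 4.495714
B = 0.224176/4.495714 = 0.049864

Final: 0.049864


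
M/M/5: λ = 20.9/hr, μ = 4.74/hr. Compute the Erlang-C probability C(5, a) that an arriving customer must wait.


a = λ/μ = 4.4093; ρ = a/5 = 0.8819
P₀ = 0.006145 (from M/M/c formula)
C(c,a) = [a^c/(c!(1−ρ))]·P₀ = [1666.63202/(120·0.1181)]·0.006145
= 117.55708·0.006145 = 0.722433

Final: 0.722433


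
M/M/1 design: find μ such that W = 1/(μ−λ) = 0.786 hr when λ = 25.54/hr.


W = 1/(μ−λ) ⇒ μ − λ = 1/W = 1/0.786 = 1.2723
μ = λ + 1/W = 25.54 + 1.2723 = 26.8123 per hr

Final: 26.8123 /hr


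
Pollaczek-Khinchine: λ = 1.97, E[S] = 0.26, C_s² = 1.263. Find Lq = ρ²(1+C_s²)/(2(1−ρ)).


ρ = λ·E[S] = 1.97·0.26 = 0.5122
Lq = ρ²(1+C_s²)/(2(1−ρ)) = 0.2623·(1+1.263)/(2·0.4878)
= 0.2623·2.2630/0.9756 = 0.60854

Final: 0.60854


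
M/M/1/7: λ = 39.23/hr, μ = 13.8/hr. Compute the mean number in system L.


ρ = 39.23/13.8 = 2.8428
L = ρ[1 − (K+1)ρ^K + Kρ^(K+1)] / [(1−ρ)(1−ρ^(K+1))]
Numerator: 2.8428·(1 − 8·1500.287712 + 7·4264.948328) = 50752.637313
Denominator: (-1.8428)·(-4263.948328) = 7857.406230
L = 50752.637313/7857.406230 = 6.4592

Final: 6.4592


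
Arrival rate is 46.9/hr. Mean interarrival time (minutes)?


Mean interarrival time = 1/λ = 1/46.9 hour = 0.02132 hour
In minutes: 0.02132 × 60 = 1.2793 min

Final: 1.2793 min


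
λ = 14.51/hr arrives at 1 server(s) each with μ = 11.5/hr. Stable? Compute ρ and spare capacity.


Total capacity cμ = 1·11.5 = 11.50/hr
ρ = λ/(cμ) = 14.51/11.50 = 1.2617
Stable ⇔ ρ < 1: NO
Spare capacity = cμ − λ = 11.50 − 14.51 = -3.01/hr

Final: ρ = 1.2617; unstable; margin = -3.01/hr


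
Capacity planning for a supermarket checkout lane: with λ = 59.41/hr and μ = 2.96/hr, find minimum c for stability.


Stability requires cμ > λ ⇔ c > λ/μ.
λ/μ = 59.41/2.96 = 20.0709
Minimum integer c = ⌊20.0709⌋ + 1 = 21
Check: 21·2.96 = 62.16 > 59.41, while 20·2.96 = 59.20 ≤ 59.41

Final: 21 servers


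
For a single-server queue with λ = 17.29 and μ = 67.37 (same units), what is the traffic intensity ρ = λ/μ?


ρ = λ/μ = 17.29/67.37 = 0.2566

Final: 0.2566


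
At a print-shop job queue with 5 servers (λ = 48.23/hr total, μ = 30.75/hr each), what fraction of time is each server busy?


ρ = λ/(cμ) = 48.23/(5·30.75) = 48.23/153.75 = 0.3137

Final: 0.3137


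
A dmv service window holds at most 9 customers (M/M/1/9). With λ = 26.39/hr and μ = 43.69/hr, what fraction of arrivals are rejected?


ρ = λ/μ = 26.39/43.69 = 0.6040
P_K = (1−ρ)ρ^K/(1−ρ^(K+1)) = (0.3960·0.010703)/(1 − 0.006465)
= 0.004238/0.993535 = 0.004266

Final: 0.004266


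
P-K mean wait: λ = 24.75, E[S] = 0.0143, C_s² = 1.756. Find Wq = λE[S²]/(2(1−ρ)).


ρ = λ·E[S] = 24.75·0.0143 = 0.3539
E[S²] = E[S]²(1+C_s²) = 0.0143²·(1+1.756) = 0.0005636
Wq = λ·E[S²]/(2(1−ρ)) = 24.75·0.0005636/(2·0.6461) = 0.01079 hr

Final: 0.01079 hr


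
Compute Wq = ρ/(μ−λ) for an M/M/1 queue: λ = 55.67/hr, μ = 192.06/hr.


ρ = 55.67/192.06 = 0.2899
Wq = ρ/(μ−λ) = 0.2899/(192.06 − 55.67) = 0.2899/136.39 = 0.002125 hr

Final: 0.002125 hr


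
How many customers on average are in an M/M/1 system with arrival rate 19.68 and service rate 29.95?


ρ = λ/μ = 19.68/29.95 = 0.6571
L = ρ/(1−ρ) = 0.6571/(1 − 0.6571) = 0.6571/0.3429 = 1.9163

Final: 1.9163


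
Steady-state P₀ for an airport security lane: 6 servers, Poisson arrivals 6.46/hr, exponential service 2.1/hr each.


a = λ/μ = 6.46/2.1 = 3.0762; ρ = a/c = 0.5127
Σ_{k=0}^{5} a^k/k! (terms k=0..5) = 1.00000 + 3.07619 + 4.73147 + 4.85164 + 3.73114 + 2.29554 = 19.68598
Tail: a^6/(6!(1−ρ)) = 847.38220/(720·0.4873) = 2.41518
P₀ = 1/(19.68598 + 2.41518) = 1/22.10116 = 0.045246

Final: 0.045246


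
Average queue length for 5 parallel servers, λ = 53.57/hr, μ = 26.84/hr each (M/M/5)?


a = λ/μ = 1.9959; ρ = a/5 = 0.3992
P₀ = 0.134891
Lq = P₀·a^c·ρ / (c!·(1−ρ)²) = 0.134891·31.67347·0.3992/(120·0.36098)
= 0.03937

Final: 0.03937


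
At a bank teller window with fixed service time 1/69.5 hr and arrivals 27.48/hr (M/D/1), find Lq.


ρ = 27.48/69.5 = 0.3954
M/D/1: Lq = ρ²/(2(1−ρ)) = 0.1563/(2·0.6046) = 0.12929

Final: 0.12929


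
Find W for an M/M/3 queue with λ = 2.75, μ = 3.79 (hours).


a = 0.7256; ρ = 0.2419; P₀ = 0.482435
Lq = P₀·a^c·ρ/(c!(1−ρ)²) = 0.01293
Wq = Lq/λ = 0.01293/2.75 = 0.004700 hr
W = Wq + 1/μ = 0.004700 + 0.26385 = 0.26855 hr

Final: 0.26855 hr


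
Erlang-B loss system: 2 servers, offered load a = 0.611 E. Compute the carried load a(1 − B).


B(2,0.611) = 0.103835 (Erlang-B)
Carried load = a(1 − B) = 0.611·(1 − 0.103835) = 0.611·0.896165 = 0.5476 E

Final: 0.5476 Erlangs


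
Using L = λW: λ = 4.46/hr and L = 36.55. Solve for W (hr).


W = L/λ = 36.55/4.46 = 8.1951 hr

Final: 8.1951 hr


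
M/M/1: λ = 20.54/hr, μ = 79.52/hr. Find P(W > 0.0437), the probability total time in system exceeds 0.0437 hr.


W ~ Exponential(μ−λ) for M/M/1.
μ − λ = 79.52 − 20.54 = 58.9800
P(W > t) = e^{−(μ−λ)t} = e^{−2.5774} = 0.075969

Final: 0.075969


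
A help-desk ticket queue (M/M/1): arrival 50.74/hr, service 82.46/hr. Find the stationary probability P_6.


ρ = 50.74/82.46 = 0.6153
P_n = (1−ρ)·ρ^n = (1 − 0.6153)·0.6153^6 = 0.3847·0.054280 = 0.020880

Final: 0.020880


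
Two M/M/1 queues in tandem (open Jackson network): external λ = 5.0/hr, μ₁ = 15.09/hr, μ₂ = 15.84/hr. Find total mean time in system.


Each node sees arrival rate λ = 5.0/hr (tandem ⇒ throughput preserved).
W₁ = 1/(μ₁−λ) = 1/(15.09−5.0) = 0.09911 hr
W₂ = 1/(μ₂−λ) = 1/(15.84−5.0) = 0.09225 hr
W_total = W₁ + W₂ = 0.09911 + 0.09225 = 0.19136 hr

Final: 0.19136 hr


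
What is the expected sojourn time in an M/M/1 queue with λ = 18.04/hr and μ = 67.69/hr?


W = 1/(μ−λ) = 1/(67.69 − 18.04) = 1/49.65 = 0.02014 hr

Final: 0.02014 hr


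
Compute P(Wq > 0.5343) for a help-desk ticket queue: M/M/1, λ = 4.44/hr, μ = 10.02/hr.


ρ = 4.44/10.02 = 0.4431
P(Wq > t) = ρ·e^{−(μ−λ)t} = 0.4431·e^{−2.9814}
= 0.4431·0.050722 = 0.022476

Final: 0.022476


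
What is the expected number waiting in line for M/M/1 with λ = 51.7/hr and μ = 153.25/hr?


ρ = 51.7/153.25 = 0.3374
Lq = ρ²/(1−ρ) = 0.1138/0.6626 = 0.1718

Final: 0.1718


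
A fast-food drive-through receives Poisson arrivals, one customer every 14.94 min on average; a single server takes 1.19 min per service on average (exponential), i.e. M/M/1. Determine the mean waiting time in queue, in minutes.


λ = 60/14.94 = 4.0161 /hr
μ = 60/1.19 = 50.4202 /hr
ρ = λ/μ = 4.0161/50.4202 = 0.07965
Wq = ρ/(μ−λ) = 0.07965/(50.4202−4.0161) = 0.001716 hr
In minutes: 0.001716·60 = 0.1030 min

Final: 0.1030 min


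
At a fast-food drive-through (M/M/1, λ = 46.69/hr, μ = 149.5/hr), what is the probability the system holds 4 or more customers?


ρ = 46.69/149.5 = 0.3123
P(N ≥ n) = ρ^n = 0.3123^4 = 0.009513

Final: 0.009513


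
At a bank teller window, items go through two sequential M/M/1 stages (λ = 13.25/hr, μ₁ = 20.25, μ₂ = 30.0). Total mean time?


Each node sees arrival rate λ = 13.25/hr (tandem ⇒ throughput preserved).
W₁ = 1/(μ₁−λ) = 1/(20.25−13.25) = 0.14286 hr
W₂ = 1/(μ₂−λ) = 1/(30.0−13.25) = 0.05970 hr
W_total = W₁ + W₂ = 0.14286 + 0.05970 = 0.20256 hr

Final: 0.20256 hr


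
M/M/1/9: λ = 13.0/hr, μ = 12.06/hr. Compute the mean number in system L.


ρ = 13.0/12.06 = 1.0779
L = ρ[1 − (K+1)ρ^K + Kρ^(K+1)] / [(1−ρ)(1−ρ^(K+1))]
Numerator: 1.0779·(1 − 10·1.965008 + 9·2.118168) = 0.445655
Denominator: (-0.07794)·(-1.118168) = 0.087154
L = 0.445655/0.087154 = 5.1134

Final: 5.1134


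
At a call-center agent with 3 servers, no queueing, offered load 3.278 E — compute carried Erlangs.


B(3,3.278) = 0.378226 (Erlang-B)
Carried load = a(1 − B) = 3.278·(1 − 0.378226) = 3.278·0.621774 = 2.0382 E

Final: 2.0382 Erlangs


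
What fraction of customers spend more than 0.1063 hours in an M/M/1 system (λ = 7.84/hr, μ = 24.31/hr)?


W ~ Exponential(μ−λ) for M/M/1.
μ − λ = 24.31 − 7.84 = 16.4700
P(W > t) = e^{−(μ−λ)t} = e^{−1.7508} = 0.173642

Final: 0.173642


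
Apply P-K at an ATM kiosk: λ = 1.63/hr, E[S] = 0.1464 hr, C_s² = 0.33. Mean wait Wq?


ρ = λ·E[S] = 1.63·0.1464 = 0.2386
E[S²] = E[S]²(1+C_s²) = 0.1464²·(1+0.33) = 0.028506
Wq = λ·E[S²]/(2(1−ρ)) = 1.63·0.028506/(2·0.7614) = 0.03051 hr

Final: 0.03051 hr
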